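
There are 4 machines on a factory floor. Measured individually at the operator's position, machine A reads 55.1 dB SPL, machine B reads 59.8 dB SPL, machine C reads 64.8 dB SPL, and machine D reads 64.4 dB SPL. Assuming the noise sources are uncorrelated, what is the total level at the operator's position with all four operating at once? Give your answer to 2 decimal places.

Add the sources as powers (linear), then convert back to dB:
L_total = 10·log₁₀(10^(55.1/10) + 10^(59.8/10) + 10^(64.8/10) + 10^(64.4/10)) = 10·log₁₀(7053000) = 68.48 dB SPL.

68.48 dB SPL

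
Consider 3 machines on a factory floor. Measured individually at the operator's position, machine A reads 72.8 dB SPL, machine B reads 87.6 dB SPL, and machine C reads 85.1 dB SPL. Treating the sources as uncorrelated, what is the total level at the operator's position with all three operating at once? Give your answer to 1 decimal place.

Uncorrelated sources add in intensity (power), not in dB.
L_total = 10·log₁₀(10^(72.8/10) + 10^(87.6/10) + 10^(85.1/10)) = 10·log₁₀(918100000) = 89.6 dB SPL.

89.6 dB SPL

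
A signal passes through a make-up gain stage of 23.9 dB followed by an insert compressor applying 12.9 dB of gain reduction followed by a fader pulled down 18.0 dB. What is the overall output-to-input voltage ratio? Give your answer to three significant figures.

0.447

Net gain = 23.9 + (−12.9) + (−18.0) = -7.0 dB.
Voltage ratio = 10^(-7.0/20) = 0.447.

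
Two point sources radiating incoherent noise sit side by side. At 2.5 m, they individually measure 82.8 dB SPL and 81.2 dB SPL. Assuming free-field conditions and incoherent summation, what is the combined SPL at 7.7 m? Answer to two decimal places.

75.31 dB SPL

Combined at 2.5 m: 10·log₁₀(10^(82.8/10)+10^(81.2/10)) = 85.084 dB SPL.
Then apply −20·log₁₀(7.7/2.5) = -9.771 dB → 75.31 dB SPL.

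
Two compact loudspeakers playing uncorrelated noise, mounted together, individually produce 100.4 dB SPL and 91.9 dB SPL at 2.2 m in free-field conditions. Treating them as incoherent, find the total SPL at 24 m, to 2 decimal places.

Combined at 2.2 m: 10·log₁₀(10^(100.4/10)+10^(91.9/10)) = 100.974 dB SPL.
Then apply −20·log₁₀(24/2.2) = -20.756 dB → 80.22 dB SPL.

80.22 dB SPL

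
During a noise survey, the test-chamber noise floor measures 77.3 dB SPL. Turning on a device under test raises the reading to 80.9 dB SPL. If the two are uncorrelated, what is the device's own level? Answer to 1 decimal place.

Background correction is a power subtraction:
L_src = 10·log₁₀(10^(80.9/10) − 10^(77.3/10)) = 10·log₁₀(69320000) = 78.4 dB SPL.

78.4 dB SPL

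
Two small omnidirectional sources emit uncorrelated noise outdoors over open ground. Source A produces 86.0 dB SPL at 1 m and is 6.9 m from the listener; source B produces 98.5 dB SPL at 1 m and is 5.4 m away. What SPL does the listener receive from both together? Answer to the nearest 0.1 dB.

84.0 dB SPL

At the listener: L_A = 86.0 − 20·log₁₀(6.9) = 69.22 dB; L_B = 98.5 − 20·log₁₀(5.4) = 83.85 dB.
Combined: 10·log₁₀(10^(69.22/10)+10^(83.85/10)) = 84.0 dB SPL.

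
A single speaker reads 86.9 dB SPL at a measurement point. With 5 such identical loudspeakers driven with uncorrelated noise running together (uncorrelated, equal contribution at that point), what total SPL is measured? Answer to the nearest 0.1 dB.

5 equal incoherent sources raise the level by 10·log₁₀(5) = 6.99 dB.
L_total = 86.9 + 6.99 = 93.9 dB SPL.

93.9 dB SPL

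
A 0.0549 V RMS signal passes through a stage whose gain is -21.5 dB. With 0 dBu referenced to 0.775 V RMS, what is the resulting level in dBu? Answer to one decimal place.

Input level: 20·log₁₀(0.0549/0.775) = -22.99 dBu.
Output: -22.99 − 21.5 = -44.5 dBu.

-44.5 dBu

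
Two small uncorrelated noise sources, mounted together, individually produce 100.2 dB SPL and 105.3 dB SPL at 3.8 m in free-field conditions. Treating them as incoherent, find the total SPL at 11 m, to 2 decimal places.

Combined at 3.8 m: 10·log₁₀(10^(100.2/10)+10^(105.3/10)) = 106.469 dB SPL.
Then apply −20·log₁₀(11/3.8) = -9.232 dB → 97.24 dB SPL.

97.24 dB SPL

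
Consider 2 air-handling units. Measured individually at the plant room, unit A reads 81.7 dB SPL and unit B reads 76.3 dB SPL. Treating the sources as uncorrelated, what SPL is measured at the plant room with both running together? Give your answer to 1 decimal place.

82.8 dB SPL

Add the sources as powers (linear), then convert back to dB:
L_total = 10·log₁₀(10^(81.7/10) + 10^(76.3/10)) = 10·log₁₀(190600000) = 82.8 dB SPL.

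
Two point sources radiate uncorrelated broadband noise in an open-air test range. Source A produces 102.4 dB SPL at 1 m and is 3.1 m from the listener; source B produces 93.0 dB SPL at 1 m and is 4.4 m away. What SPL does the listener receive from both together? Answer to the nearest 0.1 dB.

At the listener: L_A = 102.4 − 20·log₁₀(3.1) = 92.57 dB; L_B = 93.0 − 20·log₁₀(4.4) = 80.13 dB.
Combined: 10·log₁₀(10^(92.57/10)+10^(80.13/10)) = 92.8 dB SPL.

92.8 dB SPL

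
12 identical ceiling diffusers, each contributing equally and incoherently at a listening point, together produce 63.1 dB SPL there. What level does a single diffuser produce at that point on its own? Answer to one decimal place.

12 equal incoherent sources add 10·log₁₀(12) = 10.79 dB over one source.
L_one = 63.1 − 10.79 = 52.3 dB SPL.

52.3 dB SPL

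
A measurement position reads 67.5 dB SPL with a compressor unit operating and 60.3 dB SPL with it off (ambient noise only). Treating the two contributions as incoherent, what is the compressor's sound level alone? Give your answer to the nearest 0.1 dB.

66.6 dB SPL

Subtract intensities: L_src = 10·log₁₀(10^(L_total/10) − 10^(L_bg/10)).
L_src = 10·log₁₀(10^(67.5/10) − 10^(60.3/10)) = 10·log₁₀(4552000) = 66.6 dB SPL.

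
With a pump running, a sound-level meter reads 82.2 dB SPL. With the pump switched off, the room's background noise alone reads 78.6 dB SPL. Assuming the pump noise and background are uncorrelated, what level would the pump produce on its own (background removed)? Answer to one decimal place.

79.7 dB SPL

Subtract intensities: L_src = 10·log₁₀(10^(L_total/10) − 10^(L_bg/10)).
L_src = 10·log₁₀(10^(82.2/10) − 10^(78.6/10)) = 10·log₁₀(93520000) = 79.7 dB SPL.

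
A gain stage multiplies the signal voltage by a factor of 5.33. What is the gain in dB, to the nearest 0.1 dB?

Voltage ratio → dB uses the 20·log₁₀ form:
20·log₁₀(5.33) = 14.5 dB.

14.5 dB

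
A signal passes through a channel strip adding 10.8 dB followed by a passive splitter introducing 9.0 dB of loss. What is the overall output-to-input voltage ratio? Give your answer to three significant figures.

1.23

Net gain = 10.8 + (−9.0) = 1.8 dB.
Voltage ratio = 10^(1.8/20) = 1.23.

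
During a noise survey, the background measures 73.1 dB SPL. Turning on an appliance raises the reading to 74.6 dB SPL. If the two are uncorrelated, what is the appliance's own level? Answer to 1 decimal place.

Subtract intensities: L_src = 10·log₁₀(10^(L_total/10) − 10^(L_bg/10)).
L_src = 10·log₁₀(10^(74.6/10) − 10^(73.1/10)) = 10·log₁₀(8423000) = 69.3 dB SPL.

69.3 dB SPL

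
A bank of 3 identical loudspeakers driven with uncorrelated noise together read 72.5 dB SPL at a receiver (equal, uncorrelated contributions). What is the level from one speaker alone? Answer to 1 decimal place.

3 equal incoherent sources add 10·log₁₀(3) = 4.77 dB over one source.
L_one = 72.5 − 4.77 = 67.7 dB SPL.

67.7 dB SPL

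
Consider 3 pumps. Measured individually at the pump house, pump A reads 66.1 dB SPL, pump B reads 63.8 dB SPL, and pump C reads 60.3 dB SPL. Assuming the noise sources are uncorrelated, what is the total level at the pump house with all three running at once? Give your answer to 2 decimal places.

Add the sources as powers (linear), then convert back to dB:
L_total = 10·log₁₀(10^(66.1/10) + 10^(63.8/10) + 10^(60.3/10)) = 10·log₁₀(7544000) = 68.78 dB SPL.

68.78 dB SPL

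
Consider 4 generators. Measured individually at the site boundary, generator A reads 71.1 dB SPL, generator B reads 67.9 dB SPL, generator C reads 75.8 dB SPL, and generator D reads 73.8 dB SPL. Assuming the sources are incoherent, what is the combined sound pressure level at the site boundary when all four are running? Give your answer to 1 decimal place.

Uncorrelated sources add in intensity (power), not in dB.
L_total = 10·log₁₀(10^(71.1/10) + 10^(67.9/10) + 10^(75.8/10) + 10^(73.8/10)) = 10·log₁₀(81060000) = 79.1 dB SPL.

79.1 dB SPL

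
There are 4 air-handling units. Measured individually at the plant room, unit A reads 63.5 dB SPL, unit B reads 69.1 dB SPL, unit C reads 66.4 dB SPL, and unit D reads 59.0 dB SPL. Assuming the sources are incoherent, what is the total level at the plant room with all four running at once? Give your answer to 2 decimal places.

71.91 dB SPL

Uncorrelated sources add in intensity (power), not in dB.
L_total = 10·log₁₀(10^(63.5/10) + 10^(69.1/10) + 10^(66.4/10) + 10^(59.0/10)) = 10·log₁₀(15530000) = 71.91 dB SPL.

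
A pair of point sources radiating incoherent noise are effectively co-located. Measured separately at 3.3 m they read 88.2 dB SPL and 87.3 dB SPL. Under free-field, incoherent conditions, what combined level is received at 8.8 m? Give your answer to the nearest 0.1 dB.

82.3 dB SPL

Combined at 3.3 m: 10·log₁₀(10^(88.2/10)+10^(87.3/10)) = 90.78 dB SPL.
Then apply −20·log₁₀(8.8/3.3) = -8.52 dB → 82.3 dB SPL.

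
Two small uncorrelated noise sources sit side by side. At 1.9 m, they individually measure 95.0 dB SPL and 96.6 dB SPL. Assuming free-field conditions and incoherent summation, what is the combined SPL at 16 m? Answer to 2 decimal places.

80.38 dB SPL

Combined at 1.9 m: 10·log₁₀(10^(95.0/10)+10^(96.6/10)) = 98.884 dB SPL.
Then apply −20·log₁₀(16/1.9) = -18.507 dB → 80.38 dB SPL.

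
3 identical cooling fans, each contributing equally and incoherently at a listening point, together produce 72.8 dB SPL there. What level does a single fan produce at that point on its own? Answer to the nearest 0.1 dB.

3 equal incoherent sources add 10·log₁₀(3) = 4.77 dB over one source.
L_one = 72.8 − 4.77 = 68.0 dB SPL.

68.0 dB SPL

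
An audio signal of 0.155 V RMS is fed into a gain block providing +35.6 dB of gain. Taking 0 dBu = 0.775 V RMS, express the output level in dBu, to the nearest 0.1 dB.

Input level: 20·log₁₀(0.155/0.775) = -13.98 dBu.
Output: -13.98 + 35.6 = +21.6 dBu.

+21.6 dBu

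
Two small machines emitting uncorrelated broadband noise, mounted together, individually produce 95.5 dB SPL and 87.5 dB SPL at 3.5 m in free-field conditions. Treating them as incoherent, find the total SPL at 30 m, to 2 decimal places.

Combined at 3.5 m: 10·log₁₀(10^(95.5/10)+10^(87.5/10)) = 96.139 dB SPL.
Then apply −20·log₁₀(30/3.5) = -18.661 dB → 77.48 dB SPL.

77.48 dB SPL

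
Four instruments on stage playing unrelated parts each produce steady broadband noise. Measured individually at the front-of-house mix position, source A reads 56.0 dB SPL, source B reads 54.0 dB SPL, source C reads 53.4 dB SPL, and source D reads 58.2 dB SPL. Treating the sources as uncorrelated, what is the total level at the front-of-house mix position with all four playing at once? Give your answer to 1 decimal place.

Uncorrelated sources add in intensity (power), not in dB.
L_total = 10·log₁₀(10^(56.0/10) + 10^(54.0/10) + 10^(53.4/10) + 10^(58.2/10)) = 10·log₁₀(1529000) = 61.8 dB SPL.

61.8 dB SPL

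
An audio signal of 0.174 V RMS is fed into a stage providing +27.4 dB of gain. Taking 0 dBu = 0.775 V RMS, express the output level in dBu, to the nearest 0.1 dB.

+14.4 dBu

Input level: 20·log₁₀(0.174/0.775) = -12.98 dBu.
Output: -12.98 + 27.4 = +14.4 dBu.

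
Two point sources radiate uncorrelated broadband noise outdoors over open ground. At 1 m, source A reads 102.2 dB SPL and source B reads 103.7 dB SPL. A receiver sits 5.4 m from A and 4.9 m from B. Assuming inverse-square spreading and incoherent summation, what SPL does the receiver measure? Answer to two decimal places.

91.89 dB SPL

At the listener: L_A = 102.2 − 20·log₁₀(5.4) = 87.552 dB; L_B = 103.7 − 20·log₁₀(4.9) = 89.896 dB.
Combined: 10·log₁₀(10^(87.552/10)+10^(89.896/10)) = 91.89 dB SPL.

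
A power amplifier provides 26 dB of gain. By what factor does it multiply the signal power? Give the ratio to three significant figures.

Power ratio = 10^(dB/10).
10^(26/10) = 10^(2.600) = 398.

398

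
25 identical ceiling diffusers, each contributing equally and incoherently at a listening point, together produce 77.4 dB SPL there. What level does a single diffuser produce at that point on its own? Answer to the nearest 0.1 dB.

25 equal incoherent sources add 10·log₁₀(25) = 13.98 dB over one source.
L_one = 77.4 − 13.98 = 63.4 dB SPL.

63.4 dB SPL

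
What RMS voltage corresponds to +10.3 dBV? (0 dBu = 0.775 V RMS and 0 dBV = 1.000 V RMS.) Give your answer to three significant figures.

V = 1.000 V × 10^(+10.3/20).
= 1.000 × 3.273 = 3.27 V.

3.27 V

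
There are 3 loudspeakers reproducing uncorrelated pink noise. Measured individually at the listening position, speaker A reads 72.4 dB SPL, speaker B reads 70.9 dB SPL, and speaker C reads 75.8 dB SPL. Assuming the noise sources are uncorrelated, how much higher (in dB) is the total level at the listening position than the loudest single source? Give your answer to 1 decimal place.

2.5 dB

Uncorrelated sources add in intensity (power), not in dB.
L_total = 10·log₁₀(10^(72.4/10) + 10^(70.9/10) + 10^(75.8/10)) = 78.31 dB SPL.
Excess over the loudest (75.8 dB): 78.31 − 75.8 = 2.5 dB.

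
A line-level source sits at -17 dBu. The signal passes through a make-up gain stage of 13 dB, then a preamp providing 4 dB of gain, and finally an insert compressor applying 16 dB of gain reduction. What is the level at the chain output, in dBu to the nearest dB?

-16 dBu

In dB, series stages simply add:
-17 + 13 + 4 − 16 = -16 dBu.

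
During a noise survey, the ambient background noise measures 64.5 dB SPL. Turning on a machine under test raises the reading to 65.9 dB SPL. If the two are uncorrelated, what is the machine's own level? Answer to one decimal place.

60.3 dB SPL

Background correction is a power subtraction:
L_src = 10·log₁₀(10^(65.9/10) − 10^(64.5/10)) = 10·log₁₀(1072000) = 60.3 dB SPL.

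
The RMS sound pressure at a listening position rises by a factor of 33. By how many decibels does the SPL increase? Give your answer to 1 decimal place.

30.4 dB

Sound pressure is an amplitude quantity: ΔL = 20·log₁₀(p₂/p₁).
20·log₁₀(33) = 30.4 dB.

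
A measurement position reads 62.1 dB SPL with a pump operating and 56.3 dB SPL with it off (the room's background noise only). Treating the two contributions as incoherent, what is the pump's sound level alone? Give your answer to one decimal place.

60.8 dB SPL

Subtract intensities: L_src = 10·log₁₀(10^(L_total/10) − 10^(L_bg/10)).
L_src = 10·log₁₀(10^(62.1/10) − 10^(56.3/10)) = 10·log₁₀(1195000) = 60.8 dB SPL.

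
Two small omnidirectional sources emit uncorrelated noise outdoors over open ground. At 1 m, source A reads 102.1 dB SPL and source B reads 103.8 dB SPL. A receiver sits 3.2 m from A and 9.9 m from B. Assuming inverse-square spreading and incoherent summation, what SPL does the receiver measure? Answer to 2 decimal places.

At the listener: L_A = 102.1 − 20·log₁₀(3.2) = 91.997 dB; L_B = 103.8 − 20·log₁₀(9.9) = 83.887 dB.
Combined: 10·log₁₀(10^(91.997/10)+10^(83.887/10)) = 92.62 dB SPL.

92.62 dB SPL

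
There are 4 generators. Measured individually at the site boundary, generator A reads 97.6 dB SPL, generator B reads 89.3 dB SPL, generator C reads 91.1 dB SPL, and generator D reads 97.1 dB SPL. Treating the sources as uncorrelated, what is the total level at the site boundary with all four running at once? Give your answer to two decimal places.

Uncorrelated sources add in intensity (power), not in dB.
L_total = 10·log₁₀(10^(97.6/10) + 10^(89.3/10) + 10^(91.1/10) + 10^(97.1/10)) = 10·log₁₀(13022000000) = 101.15 dB SPL.

101.15 dB SPL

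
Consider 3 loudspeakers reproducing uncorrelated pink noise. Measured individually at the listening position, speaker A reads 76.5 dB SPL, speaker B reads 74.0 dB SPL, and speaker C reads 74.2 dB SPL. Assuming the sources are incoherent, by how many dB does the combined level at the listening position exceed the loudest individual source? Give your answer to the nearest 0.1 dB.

3.3 dB

Incoherent sources sum as intensities:
L_total = 10·log₁₀(10^(76.5/10) + 10^(74.0/10) + 10^(74.2/10)) = 79.83 dB SPL.
Excess over the loudest (76.5 dB): 79.83 − 76.5 = 3.3 dB.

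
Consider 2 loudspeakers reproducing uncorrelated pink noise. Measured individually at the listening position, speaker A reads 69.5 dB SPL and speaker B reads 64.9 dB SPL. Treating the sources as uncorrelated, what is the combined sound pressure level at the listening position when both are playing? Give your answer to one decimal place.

70.8 dB SPL

Add the sources as powers (linear), then convert back to dB:
L_total = 10·log₁₀(10^(69.5/10) + 10^(64.9/10)) = 10·log₁₀(12000000) = 70.8 dB SPL.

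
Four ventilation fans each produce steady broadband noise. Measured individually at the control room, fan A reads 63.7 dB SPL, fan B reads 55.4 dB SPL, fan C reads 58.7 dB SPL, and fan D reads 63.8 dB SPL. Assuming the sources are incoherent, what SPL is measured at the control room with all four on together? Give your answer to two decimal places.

67.66 dB SPL

Incoherent sources sum as intensities:
L_total = 10·log₁₀(10^(63.7/10) + 10^(55.4/10) + 10^(58.7/10) + 10^(63.8/10)) = 10·log₁₀(5831000) = 67.66 dB SPL.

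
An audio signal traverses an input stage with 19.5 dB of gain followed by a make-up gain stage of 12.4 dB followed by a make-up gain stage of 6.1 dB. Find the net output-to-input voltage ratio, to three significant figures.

Net gain = 19.5 + 12.4 + 6.1 = 38.0 dB.
Voltage ratio = 10^(38.0/20) = 79.4.

79.4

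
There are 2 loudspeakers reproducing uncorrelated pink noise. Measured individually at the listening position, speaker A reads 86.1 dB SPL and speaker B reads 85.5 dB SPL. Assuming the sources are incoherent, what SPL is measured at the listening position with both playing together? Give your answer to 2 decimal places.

Incoherent sources sum as intensities:
L_total = 10·log₁₀(10^(86.1/10) + 10^(85.5/10)) = 10·log₁₀(762200000) = 88.82 dB SPL.

88.82 dB SPL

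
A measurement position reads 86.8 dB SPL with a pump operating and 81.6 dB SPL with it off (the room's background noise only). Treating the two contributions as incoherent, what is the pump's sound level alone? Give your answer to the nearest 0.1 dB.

Subtract intensities: L_src = 10·log₁₀(10^(L_total/10) − 10^(L_bg/10)).
L_src = 10·log₁₀(10^(86.8/10) − 10^(81.6/10)) = 10·log₁₀(334100000) = 85.2 dB SPL.

85.2 dB SPL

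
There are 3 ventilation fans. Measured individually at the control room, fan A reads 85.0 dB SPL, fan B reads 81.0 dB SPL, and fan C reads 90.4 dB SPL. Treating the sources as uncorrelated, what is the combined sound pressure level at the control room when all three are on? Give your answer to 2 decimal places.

Incoherent sources sum as intensities:
L_total = 10·log₁₀(10^(85.0/10) + 10^(81.0/10) + 10^(90.4/10)) = 10·log₁₀(1539000000) = 91.87 dB SPL.

91.87 dB SPL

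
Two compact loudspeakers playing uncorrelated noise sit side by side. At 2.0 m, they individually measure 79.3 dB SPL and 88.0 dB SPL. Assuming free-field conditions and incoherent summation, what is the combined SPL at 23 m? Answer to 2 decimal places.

Combined at 2.0 m: 10·log₁₀(10^(79.3/10)+10^(88.0/10)) = 88.550 dB SPL.
Then apply −20·log₁₀(23/2.0) = -21.214 dB → 67.34 dB SPL.

67.34 dB SPL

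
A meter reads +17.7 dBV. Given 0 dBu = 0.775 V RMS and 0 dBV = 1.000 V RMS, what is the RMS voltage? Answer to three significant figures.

V = 1.000 V × 10^(+17.7/20).
= 1.000 × 7.674 = 7.67 V.

7.67 V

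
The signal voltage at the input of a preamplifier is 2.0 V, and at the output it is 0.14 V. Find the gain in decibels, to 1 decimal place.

For a voltage ratio, dB = 20·log₁₀(V₂/V₁).
20·log₁₀(0.14/2.0) = 20·log₁₀(0.07000) = -23.1 dB.

-23.1 dB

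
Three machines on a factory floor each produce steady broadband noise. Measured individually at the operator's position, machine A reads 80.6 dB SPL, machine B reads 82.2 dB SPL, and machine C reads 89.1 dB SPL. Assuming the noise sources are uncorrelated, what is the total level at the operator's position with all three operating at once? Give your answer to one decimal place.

90.4 dB SPL

Incoherent sources sum as intensities:
L_total = 10·log₁₀(10^(80.6/10) + 10^(82.2/10) + 10^(89.1/10)) = 10·log₁₀(1094000000) = 90.4 dB SPL.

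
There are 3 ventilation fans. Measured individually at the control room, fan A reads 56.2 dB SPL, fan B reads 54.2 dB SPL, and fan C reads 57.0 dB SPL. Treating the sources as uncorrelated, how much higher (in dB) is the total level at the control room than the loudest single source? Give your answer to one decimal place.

3.7 dB

Add the sources as powers (linear), then convert back to dB:
L_total = 10·log₁₀(10^(56.2/10) + 10^(54.2/10) + 10^(57.0/10)) = 60.72 dB SPL.
Excess over the loudest (57.0 dB): 60.72 − 57.0 = 3.7 dB.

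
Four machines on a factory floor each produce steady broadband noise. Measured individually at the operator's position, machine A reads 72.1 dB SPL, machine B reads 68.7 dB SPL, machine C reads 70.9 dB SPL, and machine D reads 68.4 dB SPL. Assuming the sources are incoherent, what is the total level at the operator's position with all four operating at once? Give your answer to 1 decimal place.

Incoherent sources sum as intensities:
L_total = 10·log₁₀(10^(72.1/10) + 10^(68.7/10) + 10^(70.9/10) + 10^(68.4/10)) = 10·log₁₀(42850000) = 76.3 dB SPL.

76.3 dB SPL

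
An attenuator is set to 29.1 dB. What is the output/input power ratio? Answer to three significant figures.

Power ratio = 10^(dB/10).
10^(-29.1/10) = 10^(-2.910) = 0.00123.

0.00123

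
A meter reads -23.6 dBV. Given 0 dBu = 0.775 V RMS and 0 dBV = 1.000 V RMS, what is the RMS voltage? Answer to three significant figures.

V = 1.000 V × 10^(-23.6/20).
= 1.000 × 0.06607 = 0.0661 V.

0.0661 V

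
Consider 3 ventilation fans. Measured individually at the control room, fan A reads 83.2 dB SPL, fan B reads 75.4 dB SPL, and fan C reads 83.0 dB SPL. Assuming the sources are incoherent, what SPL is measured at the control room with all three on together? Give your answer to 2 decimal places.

Uncorrelated sources add in intensity (power), not in dB.
L_total = 10·log₁₀(10^(83.2/10) + 10^(75.4/10) + 10^(83.0/10)) = 10·log₁₀(443100000) = 86.47 dB SPL.

86.47 dB SPL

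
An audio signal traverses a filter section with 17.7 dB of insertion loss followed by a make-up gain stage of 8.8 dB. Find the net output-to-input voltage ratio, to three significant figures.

0.359

Net gain = (−17.7) + 8.8 = -8.9 dB.
Voltage ratio = 10^(-8.9/20) = 0.359.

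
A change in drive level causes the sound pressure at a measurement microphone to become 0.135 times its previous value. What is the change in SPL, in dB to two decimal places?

Sound pressure is an amplitude quantity: ΔL = 20·log₁₀(p₂/p₁).
20·log₁₀(0.135) = -17.39 dB.

-17.39 dB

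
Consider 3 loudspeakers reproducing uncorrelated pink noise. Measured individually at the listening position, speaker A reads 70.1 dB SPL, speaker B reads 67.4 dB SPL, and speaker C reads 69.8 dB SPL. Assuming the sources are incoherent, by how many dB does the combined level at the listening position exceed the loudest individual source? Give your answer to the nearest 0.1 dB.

Uncorrelated sources add in intensity (power), not in dB.
L_total = 10·log₁₀(10^(70.1/10) + 10^(67.4/10) + 10^(69.8/10)) = 74.03 dB SPL.
Excess over the loudest (70.1 dB): 74.03 − 70.1 = 3.9 dB.

3.9 dB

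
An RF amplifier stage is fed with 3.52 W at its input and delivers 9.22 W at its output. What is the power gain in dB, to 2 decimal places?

Power is a power quantity, so gain = 10·log₁₀(P_out/P_in).
10·log₁₀(9.22/3.52) = 10·log₁₀(2.619) = 4.18 dB.

4.18 dB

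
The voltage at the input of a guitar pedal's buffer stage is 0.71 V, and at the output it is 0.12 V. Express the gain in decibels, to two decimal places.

-15.44 dB

For a voltage ratio, dB = 20·log₁₀(V₂/V₁).
20·log₁₀(0.12/0.71) = 20·log₁₀(0.1690) = -15.44 dB.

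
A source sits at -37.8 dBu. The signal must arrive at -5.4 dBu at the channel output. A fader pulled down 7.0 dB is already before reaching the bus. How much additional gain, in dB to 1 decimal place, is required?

39.4 dB

The required make-up gain is the shortfall in the dB sum.
G = -5.4 − (-37.8) + 7.0 = 39.4 dB.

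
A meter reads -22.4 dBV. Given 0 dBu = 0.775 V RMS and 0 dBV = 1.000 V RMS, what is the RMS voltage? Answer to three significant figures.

V = 1.000 V × 10^(-22.4/20).
= 1.000 × 0.07586 = 0.0759 V.

0.0759 V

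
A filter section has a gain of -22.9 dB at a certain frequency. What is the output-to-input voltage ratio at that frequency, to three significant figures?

0.0716

Voltage ratio = 10^(dB/20).
10^(-22.9/20) = 10^(-1.145) = 0.0716.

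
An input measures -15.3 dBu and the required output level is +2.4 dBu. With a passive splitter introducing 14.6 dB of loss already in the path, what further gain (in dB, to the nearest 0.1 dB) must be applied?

The required make-up gain is the shortfall in the dB sum.
G = +2.4 − (-15.3) + 14.6 = 32.3 dB.

32.3 dB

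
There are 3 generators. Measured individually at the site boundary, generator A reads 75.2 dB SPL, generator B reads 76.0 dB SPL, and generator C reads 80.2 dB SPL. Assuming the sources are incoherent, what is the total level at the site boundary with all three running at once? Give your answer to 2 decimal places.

Incoherent sources sum as intensities:
L_total = 10·log₁₀(10^(75.2/10) + 10^(76.0/10) + 10^(80.2/10)) = 10·log₁₀(177600000) = 82.50 dB SPL.

82.50 dB SPL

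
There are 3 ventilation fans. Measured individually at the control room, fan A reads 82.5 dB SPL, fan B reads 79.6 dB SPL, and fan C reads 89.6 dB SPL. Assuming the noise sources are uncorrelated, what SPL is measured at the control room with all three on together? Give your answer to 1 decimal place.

Add the sources as powers (linear), then convert back to dB:
L_total = 10·log₁₀(10^(82.5/10) + 10^(79.6/10) + 10^(89.6/10)) = 10·log₁₀(1181000000) = 90.7 dB SPL.

90.7 dB SPL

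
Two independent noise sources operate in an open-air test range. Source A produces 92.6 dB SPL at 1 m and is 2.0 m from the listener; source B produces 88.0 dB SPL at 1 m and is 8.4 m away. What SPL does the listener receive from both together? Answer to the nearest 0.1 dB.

86.7 dB SPL

At the listener: L_A = 92.6 − 20·log₁₀(2.0) = 86.58 dB; L_B = 88.0 − 20·log₁₀(8.4) = 69.51 dB.
Combined: 10·log₁₀(10^(86.58/10)+10^(69.51/10)) = 86.7 dB SPL.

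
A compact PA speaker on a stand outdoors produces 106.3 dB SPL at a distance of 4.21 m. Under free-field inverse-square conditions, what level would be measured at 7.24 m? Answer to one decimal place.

Free-field point source: level drops by 20·log₁₀ of the distance ratio.
ΔL = −20·log₁₀(7.24/4.21) = -4.71 dB, so L₂ = 106.3 + (-4.71) = 101.6 dB SPL.

101.6 dB SPL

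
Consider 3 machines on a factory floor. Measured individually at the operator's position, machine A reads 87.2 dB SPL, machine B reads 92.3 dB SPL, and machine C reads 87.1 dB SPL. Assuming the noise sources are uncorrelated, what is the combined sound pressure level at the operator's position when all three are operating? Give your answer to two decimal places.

94.37 dB SPL

Incoherent sources sum as intensities:
L_total = 10·log₁₀(10^(87.2/10) + 10^(92.3/10) + 10^(87.1/10)) = 10·log₁₀(2736000000) = 94.37 dB SPL.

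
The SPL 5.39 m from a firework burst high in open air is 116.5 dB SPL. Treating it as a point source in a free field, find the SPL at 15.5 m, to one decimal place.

Free-field point source: level drops by 20·log₁₀ of the distance ratio.
ΔL = −20·log₁₀(15.5/5.39) = -9.17 dB, so L₂ = 116.5 + (-9.17) = 107.3 dB SPL.

107.3 dB SPL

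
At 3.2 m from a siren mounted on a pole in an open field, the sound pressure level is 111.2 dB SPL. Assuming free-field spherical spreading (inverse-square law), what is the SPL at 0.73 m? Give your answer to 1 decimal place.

124.0 dB SPL

Inverse-square spreading gives ΔL = −20·log₁₀(d₂/d₁).
ΔL = −20·log₁₀(0.73/3.2) = 12.84 dB, so L₂ = 111.2 + (12.84) = 124.0 dB SPL.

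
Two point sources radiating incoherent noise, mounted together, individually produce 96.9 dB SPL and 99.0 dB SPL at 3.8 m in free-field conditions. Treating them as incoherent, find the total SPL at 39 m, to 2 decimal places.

80.86 dB SPL

Combined at 3.8 m: 10·log₁₀(10^(96.9/10)+10^(99.0/10)) = 101.086 dB SPL.
Then apply −20·log₁₀(39/3.8) = -20.226 dB → 80.86 dB SPL.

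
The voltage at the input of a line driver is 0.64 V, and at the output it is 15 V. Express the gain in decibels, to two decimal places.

27.40 dB

Voltage ratio → dB uses the 20·log₁₀ form:
20·log₁₀(15/0.64) = 20·log₁₀(23.44) = 27.40 dB.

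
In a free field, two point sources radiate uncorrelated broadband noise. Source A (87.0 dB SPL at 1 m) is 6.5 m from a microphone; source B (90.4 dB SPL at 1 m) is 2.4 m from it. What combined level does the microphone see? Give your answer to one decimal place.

83.1 dB SPL

At the listener: L_A = 87.0 − 20·log₁₀(6.5) = 70.74 dB; L_B = 90.4 − 20·log₁₀(2.4) = 82.80 dB.
Combined: 10·log₁₀(10^(70.74/10)+10^(82.80/10)) = 83.1 dB SPL.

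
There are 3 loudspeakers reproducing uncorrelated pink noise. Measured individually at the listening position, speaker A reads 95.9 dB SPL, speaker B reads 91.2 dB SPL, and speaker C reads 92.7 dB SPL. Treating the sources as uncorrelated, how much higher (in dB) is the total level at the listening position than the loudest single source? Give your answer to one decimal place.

Add the sources as powers (linear), then convert back to dB:
L_total = 10·log₁₀(10^(95.9/10) + 10^(91.2/10) + 10^(92.7/10)) = 98.49 dB SPL.
Excess over the loudest (95.9 dB): 98.49 − 95.9 = 2.6 dB.

2.6 dB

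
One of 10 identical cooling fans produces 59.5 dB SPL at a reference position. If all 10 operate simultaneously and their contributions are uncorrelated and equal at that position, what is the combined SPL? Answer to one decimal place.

10 equal incoherent sources raise the level by 10·log₁₀(10) = 10.00 dB.
L_total = 59.5 + 10.00 = 69.5 dB SPL.

69.5 dB SPL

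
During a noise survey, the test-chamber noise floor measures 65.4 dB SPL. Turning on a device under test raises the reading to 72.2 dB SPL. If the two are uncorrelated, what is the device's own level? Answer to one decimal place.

Background correction is a power subtraction:
L_src = 10·log₁₀(10^(72.2/10) − 10^(65.4/10)) = 10·log₁₀(13130000) = 71.2 dB SPL.

71.2 dB SPL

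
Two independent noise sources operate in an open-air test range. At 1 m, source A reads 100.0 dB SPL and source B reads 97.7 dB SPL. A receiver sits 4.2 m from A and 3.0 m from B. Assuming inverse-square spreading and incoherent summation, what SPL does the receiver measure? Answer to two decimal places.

90.87 dB SPL

At the listener: L_A = 100.0 − 20·log₁₀(4.2) = 87.535 dB; L_B = 97.7 − 20·log₁₀(3.0) = 88.158 dB.
Combined: 10·log₁₀(10^(87.535/10)+10^(88.158/10)) = 90.87 dB SPL.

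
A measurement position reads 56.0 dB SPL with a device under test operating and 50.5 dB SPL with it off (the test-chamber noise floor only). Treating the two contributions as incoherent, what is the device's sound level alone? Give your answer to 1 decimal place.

Background correction is a power subtraction:
L_src = 10·log₁₀(10^(56.0/10) − 10^(50.5/10)) = 10·log₁₀(285900) = 54.6 dB SPL.

54.6 dB SPL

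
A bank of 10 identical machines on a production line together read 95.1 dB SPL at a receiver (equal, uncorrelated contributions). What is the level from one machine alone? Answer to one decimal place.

85.1 dB SPL

10 equal incoherent sources add 10·log₁₀(10) = 10.00 dB over one source.
L_one = 95.1 − 10.00 = 85.1 dB SPL.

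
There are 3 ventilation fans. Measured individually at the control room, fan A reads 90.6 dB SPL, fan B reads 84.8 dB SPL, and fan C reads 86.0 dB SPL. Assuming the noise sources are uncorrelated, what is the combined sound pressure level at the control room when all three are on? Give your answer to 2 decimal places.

Add the sources as powers (linear), then convert back to dB:
L_total = 10·log₁₀(10^(90.6/10) + 10^(84.8/10) + 10^(86.0/10)) = 10·log₁₀(1848000000) = 92.67 dB SPL.

92.67 dB SPL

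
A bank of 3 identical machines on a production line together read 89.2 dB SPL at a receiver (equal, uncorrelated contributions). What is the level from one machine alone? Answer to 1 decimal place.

84.4 dB SPL

3 equal incoherent sources add 10·log₁₀(3) = 4.77 dB over one source.
L_one = 89.2 − 4.77 = 84.4 dB SPL.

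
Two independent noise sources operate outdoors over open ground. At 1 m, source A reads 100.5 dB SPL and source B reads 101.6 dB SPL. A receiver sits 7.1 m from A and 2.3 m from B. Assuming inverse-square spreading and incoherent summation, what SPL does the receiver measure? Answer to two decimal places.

94.71 dB SPL

At the listener: L_A = 100.5 − 20·log₁₀(7.1) = 83.475 dB; L_B = 101.6 − 20·log₁₀(2.3) = 94.365 dB.
Combined: 10·log₁₀(10^(83.475/10)+10^(94.365/10)) = 94.71 dB SPL.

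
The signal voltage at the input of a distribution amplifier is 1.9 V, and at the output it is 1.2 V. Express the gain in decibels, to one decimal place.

Voltage is an amplitude quantity, so gain = 20·log₁₀(V_out/V_in).
20·log₁₀(1.2/1.9) = 20·log₁₀(0.6316) = -4.0 dB.

-4.0 dB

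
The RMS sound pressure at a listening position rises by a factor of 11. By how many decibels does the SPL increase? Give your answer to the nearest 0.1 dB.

20.8 dB

Sound pressure is an amplitude quantity: ΔL = 20·log₁₀(p₂/p₁).
20·log₁₀(11) = 20.8 dB.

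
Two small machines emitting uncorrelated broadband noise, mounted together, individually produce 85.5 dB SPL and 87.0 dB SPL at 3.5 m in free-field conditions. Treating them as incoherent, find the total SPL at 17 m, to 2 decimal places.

75.60 dB SPL

Combined at 3.5 m: 10·log₁₀(10^(85.5/10)+10^(87.0/10)) = 89.325 dB SPL.
Then apply −20·log₁₀(17/3.5) = -13.728 dB → 75.60 dB SPL.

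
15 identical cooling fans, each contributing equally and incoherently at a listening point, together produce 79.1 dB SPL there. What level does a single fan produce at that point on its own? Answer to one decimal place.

15 equal incoherent sources add 10·log₁₀(15) = 11.76 dB over one source.
L_one = 79.1 − 11.76 = 67.3 dB SPL.

67.3 dB SPL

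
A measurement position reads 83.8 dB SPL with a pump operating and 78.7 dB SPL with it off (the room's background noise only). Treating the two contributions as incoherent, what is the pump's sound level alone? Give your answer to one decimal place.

82.2 dB SPL

Background correction is a power subtraction:
L_src = 10·log₁₀(10^(83.8/10) − 10^(78.7/10)) = 10·log₁₀(165800000) = 82.2 dB SPL.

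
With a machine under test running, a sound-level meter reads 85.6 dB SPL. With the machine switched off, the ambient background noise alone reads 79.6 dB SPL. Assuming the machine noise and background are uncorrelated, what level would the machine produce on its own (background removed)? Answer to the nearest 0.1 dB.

Remove the background by subtracting linear intensities:
L_src = 10·log₁₀(10^(85.6/10) − 10^(79.6/10)) = 10·log₁₀(271900000) = 84.3 dB SPL.

84.3 dB SPL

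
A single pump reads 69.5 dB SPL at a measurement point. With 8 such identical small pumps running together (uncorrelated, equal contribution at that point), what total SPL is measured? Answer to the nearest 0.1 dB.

78.5 dB SPL

8 equal incoherent sources raise the level by 10·log₁₀(8) = 9.03 dB.
L_total = 69.5 + 9.03 = 78.5 dB SPL.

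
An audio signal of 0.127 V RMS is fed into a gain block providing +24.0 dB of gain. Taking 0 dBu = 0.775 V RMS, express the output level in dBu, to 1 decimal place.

+8.3 dBu

Input level: 20·log₁₀(0.127/0.775) = -15.71 dBu.
Output: -15.71 + 24.0 = +8.3 dBu.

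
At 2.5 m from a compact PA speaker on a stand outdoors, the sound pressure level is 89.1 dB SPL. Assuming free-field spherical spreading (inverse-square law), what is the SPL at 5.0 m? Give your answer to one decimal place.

For a point source in a free field, ΔL = −20·log₁₀(d₂/d₁).
ΔL = −20·log₁₀(5.0/2.5) = -6.02 dB, so L₂ = 89.1 + (-6.02) = 83.1 dB SPL.

83.1 dB SPL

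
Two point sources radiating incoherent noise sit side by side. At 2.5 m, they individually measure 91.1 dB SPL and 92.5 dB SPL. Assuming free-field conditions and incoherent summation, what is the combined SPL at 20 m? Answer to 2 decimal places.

Combined at 2.5 m: 10·log₁₀(10^(91.1/10)+10^(92.5/10)) = 94.866 dB SPL.
Then apply −20·log₁₀(20/2.5) = -18.062 dB → 76.80 dB SPL.

76.80 dB SPL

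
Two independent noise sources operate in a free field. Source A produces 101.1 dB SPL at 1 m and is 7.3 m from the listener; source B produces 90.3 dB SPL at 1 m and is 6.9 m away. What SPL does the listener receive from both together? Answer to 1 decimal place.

At the listener: L_A = 101.1 − 20·log₁₀(7.3) = 83.83 dB; L_B = 90.3 − 20·log₁₀(6.9) = 73.52 dB.
Combined: 10·log₁₀(10^(83.83/10)+10^(73.52/10)) = 84.2 dB SPL.

84.2 dB SPL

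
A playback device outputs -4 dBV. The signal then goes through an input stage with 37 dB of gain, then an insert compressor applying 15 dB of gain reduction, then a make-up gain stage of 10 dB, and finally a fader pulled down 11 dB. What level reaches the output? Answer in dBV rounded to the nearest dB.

+17 dBV

Cascaded gains and losses add directly in dB.
-4 + 37 − 15 + 10 − 11 = +17 dBV.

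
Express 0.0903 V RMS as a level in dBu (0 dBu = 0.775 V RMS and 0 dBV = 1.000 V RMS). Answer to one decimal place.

dBu = 20·log₁₀(V / 0.775 V).
20·log₁₀(0.0903/0.775) = -18.7 dBu.

-18.7 dBu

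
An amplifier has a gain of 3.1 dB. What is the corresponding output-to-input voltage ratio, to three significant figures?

Voltage ratio = 10^(dB/20).
10^(3.1/20) = 10^(0.1550) = 1.43.

1.43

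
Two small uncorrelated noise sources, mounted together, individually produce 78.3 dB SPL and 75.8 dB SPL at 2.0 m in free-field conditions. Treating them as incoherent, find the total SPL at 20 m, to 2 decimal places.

Combined at 2.0 m: 10·log₁₀(10^(78.3/10)+10^(75.8/10)) = 80.238 dB SPL.
Then apply −20·log₁₀(20/2.0) = -20.000 dB → 60.24 dB SPL.

60.24 dB SPL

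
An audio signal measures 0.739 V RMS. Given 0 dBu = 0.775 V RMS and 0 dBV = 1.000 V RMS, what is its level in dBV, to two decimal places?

dBV = 20·log₁₀(V / 1.000 V).
20·log₁₀(0.739/1.000) = -2.63 dBV.

-2.63 dBV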